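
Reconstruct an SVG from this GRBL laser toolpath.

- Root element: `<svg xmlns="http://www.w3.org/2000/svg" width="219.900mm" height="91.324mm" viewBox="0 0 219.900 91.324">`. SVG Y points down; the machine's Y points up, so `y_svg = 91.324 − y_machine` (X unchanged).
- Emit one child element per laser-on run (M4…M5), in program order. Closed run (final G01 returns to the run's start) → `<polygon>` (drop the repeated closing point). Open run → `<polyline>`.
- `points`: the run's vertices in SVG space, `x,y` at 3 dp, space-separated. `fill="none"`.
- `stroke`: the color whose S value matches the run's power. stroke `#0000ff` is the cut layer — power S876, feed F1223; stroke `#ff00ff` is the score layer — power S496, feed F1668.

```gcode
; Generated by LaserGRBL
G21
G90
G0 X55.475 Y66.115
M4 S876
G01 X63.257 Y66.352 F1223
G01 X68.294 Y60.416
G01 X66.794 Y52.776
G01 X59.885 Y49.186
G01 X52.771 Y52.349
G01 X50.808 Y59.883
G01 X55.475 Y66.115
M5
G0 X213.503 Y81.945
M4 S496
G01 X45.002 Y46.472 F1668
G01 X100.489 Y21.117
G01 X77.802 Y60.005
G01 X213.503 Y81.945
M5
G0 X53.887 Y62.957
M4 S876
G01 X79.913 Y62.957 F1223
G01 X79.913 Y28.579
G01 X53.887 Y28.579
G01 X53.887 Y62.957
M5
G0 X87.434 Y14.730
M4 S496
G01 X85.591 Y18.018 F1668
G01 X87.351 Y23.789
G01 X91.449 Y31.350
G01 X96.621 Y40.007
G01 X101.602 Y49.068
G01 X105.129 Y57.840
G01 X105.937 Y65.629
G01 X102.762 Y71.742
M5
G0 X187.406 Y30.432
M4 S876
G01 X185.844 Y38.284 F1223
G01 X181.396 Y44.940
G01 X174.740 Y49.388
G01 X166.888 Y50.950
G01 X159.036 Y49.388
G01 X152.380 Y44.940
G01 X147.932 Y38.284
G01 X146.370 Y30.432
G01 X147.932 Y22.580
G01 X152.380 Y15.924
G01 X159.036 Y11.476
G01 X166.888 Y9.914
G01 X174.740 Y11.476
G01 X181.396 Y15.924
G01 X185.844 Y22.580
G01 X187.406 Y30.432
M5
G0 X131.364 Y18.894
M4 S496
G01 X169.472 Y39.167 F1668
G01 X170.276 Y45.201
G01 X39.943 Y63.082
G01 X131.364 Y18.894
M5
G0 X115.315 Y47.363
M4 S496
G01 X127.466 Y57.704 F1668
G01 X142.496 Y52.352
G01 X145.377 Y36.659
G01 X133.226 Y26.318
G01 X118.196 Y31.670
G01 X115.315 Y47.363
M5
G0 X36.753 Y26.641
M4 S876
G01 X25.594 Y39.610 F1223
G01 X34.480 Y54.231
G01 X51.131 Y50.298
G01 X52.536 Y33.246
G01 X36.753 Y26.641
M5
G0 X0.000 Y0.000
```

<svg xmlns="http://www.w3.org/2000/svg" width="219.900mm" height="91.324mm" viewBox="0 0 219.900 91.324">
  <polygon points="55.475,25.209 63.257,24.972 68.294,30.908 66.794,38.548 59.885,42.138 52.771,38.975 50.808,31.441" fill="none" stroke="#0000ff"/>
  <polygon points="213.503,9.379 45.002,44.852 100.489,70.207 77.802,31.319" fill="none" stroke="#ff00ff"/>
  <polygon points="53.887,28.367 79.913,28.367 79.913,62.745 53.887,62.745" fill="none" stroke="#0000ff"/>
  <polyline points="87.434,76.594 85.591,73.306 87.351,67.535 91.449,59.974 96.621,51.317 101.602,42.256 105.129,33.484 105.937,25.695 102.762,19.582" fill="none" stroke="#ff00ff"/>
  <polygon points="187.406,60.892 185.844,53.040 181.396,46.384 174.740,41.936 166.888,40.374 159.036,41.936 152.380,46.384 147.932,53.040 146.370,60.892 147.932,68.744 152.380,75.400 159.036,79.848 166.888,81.410 174.740,79.848 181.396,75.400 185.844,68.744" fill="none" stroke="#0000ff"/>
  <polygon points="131.364,72.430 169.472,52.157 170.276,46.123 39.943,28.242" fill="none" stroke="#ff00ff"/>
  <polygon points="115.315,43.961 127.466,33.620 142.496,38.972 145.377,54.665 133.226,65.006 118.196,59.654" fill="none" stroke="#ff00ff"/>
  <polygon points="36.753,64.683 25.594,51.714 34.480,37.093 51.131,41.026 52.536,58.078" fill="none" stroke="#0000ff"/>
</svg>

Machine Y-up, SVG Y-down with viewBox height 91.324, so y_svg = 91.324 − y_machine; X carries over.

Run 1: the run's S876 means `#0000ff` (cut). The run returns to its start, so emit a `<polygon>` with points (Y-flipped): 55.475,25.209 63.257,24.972 68.294,30.908 66.794,38.548 59.885,42.138 52.771,38.975 50.808,31.441.

Run 2: the run's S496 means `#ff00ff` (score). The run returns to its start, so emit a `<polygon>` with points (Y-flipped): 213.503,9.379 45.002,44.852 100.489,70.207 77.802,31.319.

Run 3: S876 ⇒ cut layer `#0000ff`. The run returns to its start, so emit a `<polygon>` with points (Y-flipped): 53.887,28.367 79.913,28.367 79.913,62.745 53.887,62.745.

Run 4: S496 ⇒ score layer `#ff00ff`. The run is open, so emit a `<polyline>` with points (Y-flipped): 87.434,76.594 85.591,73.306 87.351,67.535 91.449,59.974 96.621,51.317 101.602,42.256 105.129,33.484 105.937,25.695 102.762,19.582.

Run 5: power S876 maps to stroke `#0000ff` (cut). The run returns to its start, so emit a `<polygon>` with points (Y-flipped): 187.406,60.892 185.844,53.040 181.396,46.384 174.740,41.936 166.888,40.374 159.036,41.936 152.380,46.384 147.932,53.040 146.370,60.892 147.932,68.744 152.380,75.400 159.036,79.848 166.888,81.410 174.740,79.848 181.396,75.400 185.844,68.744.

Run 6: power S496 maps to stroke `#ff00ff` (score). The run returns to its start, so emit a `<polygon>` with points (Y-flipped): 131.364,72.430 169.472,52.157 170.276,46.123 39.943,28.242.

Run 7: power S496 maps to stroke `#ff00ff` (score). The run returns to its start, so emit a `<polygon>` with points (Y-flipped): 115.315,43.961 127.466,33.620 142.496,38.972 145.377,54.665 133.226,65.006 118.196,59.654.

Run 8: power S876 maps to stroke `#0000ff` (cut). The run returns to its start, so emit a `<polygon>` with points (Y-flipped): 36.753,64.683 25.594,51.714 34.480,37.093 51.131,41.026 52.536,58.078.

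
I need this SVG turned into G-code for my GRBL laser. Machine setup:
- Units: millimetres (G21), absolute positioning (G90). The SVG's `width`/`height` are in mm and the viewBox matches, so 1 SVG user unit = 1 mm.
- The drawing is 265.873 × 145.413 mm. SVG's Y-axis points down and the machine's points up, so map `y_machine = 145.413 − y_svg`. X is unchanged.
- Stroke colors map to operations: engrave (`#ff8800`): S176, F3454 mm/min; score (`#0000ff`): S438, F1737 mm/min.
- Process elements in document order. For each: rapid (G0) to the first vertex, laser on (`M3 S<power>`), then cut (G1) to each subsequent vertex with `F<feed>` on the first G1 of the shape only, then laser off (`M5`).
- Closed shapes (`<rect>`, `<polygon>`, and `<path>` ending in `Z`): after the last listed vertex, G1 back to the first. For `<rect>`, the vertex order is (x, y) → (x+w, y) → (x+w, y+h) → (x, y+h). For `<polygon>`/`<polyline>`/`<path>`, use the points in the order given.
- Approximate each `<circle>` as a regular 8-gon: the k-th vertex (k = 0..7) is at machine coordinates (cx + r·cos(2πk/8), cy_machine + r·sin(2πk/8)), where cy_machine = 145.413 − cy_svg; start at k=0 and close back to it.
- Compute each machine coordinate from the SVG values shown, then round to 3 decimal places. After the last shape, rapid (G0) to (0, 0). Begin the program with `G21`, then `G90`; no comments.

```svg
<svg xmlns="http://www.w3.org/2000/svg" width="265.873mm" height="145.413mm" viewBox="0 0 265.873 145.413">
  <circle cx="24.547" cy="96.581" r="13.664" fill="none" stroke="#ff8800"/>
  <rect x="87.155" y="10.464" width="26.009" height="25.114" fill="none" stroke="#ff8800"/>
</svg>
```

viewBox `0 0 265.873 145.413` with mm width/height → 1 unit = 1 mm. Flip: y_m = 145.413 − y_svg.

**Shape 1** — `<circle>` circle, stroke `#ff8800` → engrave (S176, F3454). Machine vertices: (38.211,48.832) → (34.209,58.494) → (24.547,62.496) → (14.885,58.494) → (10.883,48.832) → (14.885,39.170) → (24.547,35.168) → (34.209,39.170) → (38.211,48.832). Closed: final G1 returns to the first vertex.

**Shape 2** — `<rect>` rectangle, stroke `#ff8800` → engrave (S176, F3454). Machine vertices: (87.155,134.949) → (113.164,134.949) → (113.164,109.835) → (87.155,109.835) → (87.155,134.949). Closed: final G1 returns to the first vertex.

G21
G90
G0 X38.211 Y48.832
M3 S176
G1 X34.209 Y58.494 F3454
G1 X24.547 Y62.496
G1 X14.885 Y58.494
G1 X10.883 Y48.832
G1 X14.885 Y39.170
G1 X24.547 Y35.168
G1 X34.209 Y39.170
G1 X38.211 Y48.832
M5
G0 X87.155 Y134.949
M3 S176
G1 X113.164 Y134.949 F3454
G1 X113.164 Y109.835
G1 X87.155 Y109.835
G1 X87.155 Y134.949
M5
G0 X0.000 Y0.000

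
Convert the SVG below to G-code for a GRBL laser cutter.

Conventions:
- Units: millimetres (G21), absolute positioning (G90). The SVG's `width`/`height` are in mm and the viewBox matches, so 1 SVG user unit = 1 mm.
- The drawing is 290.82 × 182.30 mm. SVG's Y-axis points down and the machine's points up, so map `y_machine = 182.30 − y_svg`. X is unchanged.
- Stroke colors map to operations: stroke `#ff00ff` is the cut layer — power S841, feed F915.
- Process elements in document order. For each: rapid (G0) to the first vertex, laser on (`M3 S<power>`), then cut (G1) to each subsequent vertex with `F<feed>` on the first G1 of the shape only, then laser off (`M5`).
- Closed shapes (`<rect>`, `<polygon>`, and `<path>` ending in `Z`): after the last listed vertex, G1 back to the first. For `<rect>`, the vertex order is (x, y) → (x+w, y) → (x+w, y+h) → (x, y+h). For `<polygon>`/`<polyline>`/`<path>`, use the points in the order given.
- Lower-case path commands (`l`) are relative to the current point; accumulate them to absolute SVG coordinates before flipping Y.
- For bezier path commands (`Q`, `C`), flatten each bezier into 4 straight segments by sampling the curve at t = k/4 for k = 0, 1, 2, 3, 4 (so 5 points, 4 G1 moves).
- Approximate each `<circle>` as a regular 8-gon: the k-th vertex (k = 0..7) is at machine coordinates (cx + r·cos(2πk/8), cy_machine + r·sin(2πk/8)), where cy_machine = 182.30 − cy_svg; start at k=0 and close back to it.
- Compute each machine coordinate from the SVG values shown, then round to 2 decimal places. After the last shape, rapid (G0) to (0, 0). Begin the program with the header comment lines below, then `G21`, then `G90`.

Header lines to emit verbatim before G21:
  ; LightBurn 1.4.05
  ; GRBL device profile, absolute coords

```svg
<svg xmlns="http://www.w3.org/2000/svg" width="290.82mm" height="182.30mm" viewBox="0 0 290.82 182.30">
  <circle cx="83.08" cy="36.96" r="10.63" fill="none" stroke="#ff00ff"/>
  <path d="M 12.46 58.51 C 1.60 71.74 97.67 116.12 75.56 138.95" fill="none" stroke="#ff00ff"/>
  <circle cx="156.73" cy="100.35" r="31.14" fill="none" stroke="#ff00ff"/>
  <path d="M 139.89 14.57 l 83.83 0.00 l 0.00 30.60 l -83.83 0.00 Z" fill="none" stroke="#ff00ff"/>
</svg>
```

1 u = 1 mm; y_m = 182.30 − y.

[1] `<circle>` circle, #ff00ff→cut S841 F915: (93.71,145.34) → (90.60,152.86) → (83.08,155.97) → (75.56,152.86) → (72.45,145.34) → (75.56,137.82) → (83.08,134.71) → (90.60,137.82) → (93.71,145.34) (closed)

[2] `<path>` cubic bezier, #ff00ff→cut S841 F915: (12.46,123.79) → (20.85,108.85) → (48.23,87.17) → (73.50,63.69) → (75.56,43.35)

[3] `<circle>` circle, #ff00ff→cut S841 F915: (187.87,81.95) → (178.75,103.97) → (156.73,113.09) → (134.71,103.97) → (125.59,81.95) → (134.71,59.93) → (156.73,50.81) → (178.75,59.93) → (187.87,81.95) (closed)

[4] `<path>` rectangle, #ff00ff→cut S841 F915: (139.89,167.73) → (223.72,167.73) → (223.72,137.13) → (139.89,137.13) → (139.89,167.73) (closed)

; LightBurn 1.4.05
; GRBL device profile, absolute coords
G21
G90
G0 X93.71 Y145.34
M3 S841
G1 X90.60 Y152.86 F915
G1 X83.08 Y155.97
G1 X75.56 Y152.86
G1 X72.45 Y145.34
G1 X75.56 Y137.82
G1 X83.08 Y134.71
G1 X90.60 Y137.82
G1 X93.71 Y145.34
M5
G0 X12.46 Y123.79
M3 S841
G1 X20.85 Y108.85 F915
G1 X48.23 Y87.17
G1 X73.50 Y63.69
G1 X75.56 Y43.35
M5
G0 X187.87 Y81.95
M3 S841
G1 X178.75 Y103.97 F915
G1 X156.73 Y113.09
G1 X134.71 Y103.97
G1 X125.59 Y81.95
G1 X134.71 Y59.93
G1 X156.73 Y50.81
G1 X178.75 Y59.93
G1 X187.87 Y81.95
M5
G0 X139.89 Y167.73
M3 S841
G1 X223.72 Y167.73 F915
G1 X223.72 Y137.13
G1 X139.89 Y137.13
G1 X139.89 Y167.73
M5
G0 X0.00 Y0.00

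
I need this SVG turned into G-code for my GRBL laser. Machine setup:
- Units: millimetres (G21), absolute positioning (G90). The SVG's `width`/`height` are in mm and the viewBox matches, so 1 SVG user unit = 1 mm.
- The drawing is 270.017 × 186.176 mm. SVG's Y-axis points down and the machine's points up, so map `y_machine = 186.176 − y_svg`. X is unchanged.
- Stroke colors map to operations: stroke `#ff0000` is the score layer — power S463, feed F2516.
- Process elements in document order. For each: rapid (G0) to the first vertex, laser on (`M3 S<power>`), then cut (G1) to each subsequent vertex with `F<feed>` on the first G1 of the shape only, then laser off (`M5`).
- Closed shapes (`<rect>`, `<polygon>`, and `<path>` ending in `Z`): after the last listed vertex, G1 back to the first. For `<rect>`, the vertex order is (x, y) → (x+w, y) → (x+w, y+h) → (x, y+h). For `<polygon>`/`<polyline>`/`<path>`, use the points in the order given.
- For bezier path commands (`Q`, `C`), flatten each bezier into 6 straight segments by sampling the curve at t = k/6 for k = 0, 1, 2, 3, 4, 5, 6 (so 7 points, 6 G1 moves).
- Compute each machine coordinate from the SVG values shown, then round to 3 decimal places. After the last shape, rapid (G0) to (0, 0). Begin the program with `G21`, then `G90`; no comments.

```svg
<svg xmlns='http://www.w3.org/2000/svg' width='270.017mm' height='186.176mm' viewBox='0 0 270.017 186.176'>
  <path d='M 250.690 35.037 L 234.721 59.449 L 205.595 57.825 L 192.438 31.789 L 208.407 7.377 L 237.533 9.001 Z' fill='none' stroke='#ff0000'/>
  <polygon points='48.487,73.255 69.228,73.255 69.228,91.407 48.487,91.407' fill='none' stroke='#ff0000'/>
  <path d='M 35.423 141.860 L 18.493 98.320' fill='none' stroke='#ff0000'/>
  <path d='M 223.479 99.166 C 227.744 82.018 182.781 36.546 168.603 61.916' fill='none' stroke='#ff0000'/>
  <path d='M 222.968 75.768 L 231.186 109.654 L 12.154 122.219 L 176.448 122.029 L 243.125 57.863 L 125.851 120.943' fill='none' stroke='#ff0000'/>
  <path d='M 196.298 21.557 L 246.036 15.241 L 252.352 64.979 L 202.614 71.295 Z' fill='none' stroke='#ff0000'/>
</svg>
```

G21
G90
G0 X250.690 Y151.139
M3 S463
G1 X234.721 Y126.727 F2516
G1 X205.595 Y128.351
G1 X192.438 Y154.387
G1 X208.407 Y178.799
G1 X237.533 Y177.175
G1 X250.690 Y151.139
M5
G0 X48.487 Y112.921
M3 S463
G1 X69.228 Y112.921 F2516
G1 X69.228 Y94.769
G1 X48.487 Y94.769
G1 X48.487 Y112.921
M5
G0 X35.423 Y44.316
M3 S463
G1 X18.493 Y87.856 F2516
M5
G0 X223.479 Y87.010
M3 S463
G1 X221.880 Y97.485 F2516
G1 X214.298 Y109.927
G1 X202.957 Y121.579
G1 X190.079 Y129.689
G1 X177.887 Y131.501
G1 X168.603 Y124.260
M5
G0 X222.968 Y110.408
M3 S463
G1 X231.186 Y76.522 F2516
G1 X12.154 Y63.957
G1 X176.448 Y64.147
G1 X243.125 Y128.313
G1 X125.851 Y65.233
M5
G0 X196.298 Y164.619
M3 S463
G1 X246.036 Y170.935 F2516
G1 X252.352 Y121.197
G1 X202.614 Y114.881
G1 X196.298 Y164.619
M5
G0 X0.000 Y0.000

Since the viewBox matches the mm dimensions, user units are millimetres directly. The only transform is the Y-flip y_m = 186.176 − y_svg.

Shape 1 is a regular polygon drawn with `<path>`. Its stroke #ff0000 means score at S463, F2516. After flipping Y the toolpath is (250.690,151.139) → (234.721,126.727) → (205.595,128.351) → (192.438,154.387) → (208.407,178.799) → (237.533,177.175) → (250.690,151.139), returning to the start.

Shape 2 is a rectangle drawn with `<polygon>`. Its stroke #ff0000 means score at S463, F2516. After flipping Y the toolpath is (48.487,112.921) → (69.228,112.921) → (69.228,94.769) → (48.487,94.769) → (48.487,112.921), returning to the start.

Shape 3 is a line segment drawn with `<path>`. Its stroke #ff0000 means score at S463, F2516. After flipping Y the toolpath is (35.423,44.316) → (18.493,87.856).

Shape 4 is a cubic bezier drawn with `<path>`. Its stroke #ff0000 means score at S463, F2516. After flipping Y the toolpath is (223.479,87.010) → (221.880,97.485) → (214.298,109.927) → (202.957,121.579) → (190.079,129.689) → (177.887,131.501) → (168.603,124.260).

Shape 5 is a open polyline drawn with `<path>`. Its stroke #ff0000 means score at S463, F2516. After flipping Y the toolpath is (222.968,110.408) → (231.186,76.522) → (12.154,63.957) → (176.448,64.147) → (243.125,128.313) → (125.851,65.233).

Shape 6 is a regular polygon drawn with `<path>`. Its stroke #ff0000 means score at S463, F2516. After flipping Y the toolpath is (196.298,164.619) → (246.036,170.935) → (252.352,121.197) → (202.614,114.881) → (196.298,164.619), returning to the start.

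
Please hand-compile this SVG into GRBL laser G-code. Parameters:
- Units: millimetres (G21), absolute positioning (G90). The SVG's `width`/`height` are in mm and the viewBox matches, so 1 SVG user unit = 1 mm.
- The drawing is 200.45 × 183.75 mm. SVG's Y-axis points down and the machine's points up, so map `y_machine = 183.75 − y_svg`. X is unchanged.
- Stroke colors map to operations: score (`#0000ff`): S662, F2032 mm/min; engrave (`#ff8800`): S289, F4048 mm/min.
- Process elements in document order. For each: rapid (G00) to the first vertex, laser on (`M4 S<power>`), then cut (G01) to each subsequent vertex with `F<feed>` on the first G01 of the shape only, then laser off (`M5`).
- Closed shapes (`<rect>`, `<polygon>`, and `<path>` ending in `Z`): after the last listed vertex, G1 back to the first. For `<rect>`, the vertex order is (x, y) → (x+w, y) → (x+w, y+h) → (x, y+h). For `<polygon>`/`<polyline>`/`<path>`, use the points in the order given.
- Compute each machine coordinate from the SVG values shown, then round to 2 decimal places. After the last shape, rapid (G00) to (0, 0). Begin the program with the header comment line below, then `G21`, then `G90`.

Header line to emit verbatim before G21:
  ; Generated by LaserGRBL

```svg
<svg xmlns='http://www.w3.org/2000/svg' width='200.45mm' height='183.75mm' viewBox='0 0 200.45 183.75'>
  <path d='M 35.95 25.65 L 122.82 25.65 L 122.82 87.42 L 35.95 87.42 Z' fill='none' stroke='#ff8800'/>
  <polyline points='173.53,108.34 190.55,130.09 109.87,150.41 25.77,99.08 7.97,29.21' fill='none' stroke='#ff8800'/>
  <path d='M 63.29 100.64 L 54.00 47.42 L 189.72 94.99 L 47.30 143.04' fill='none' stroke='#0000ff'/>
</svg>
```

; Generated by LaserGRBL
G21
G90
G00 X35.95 Y158.10
M4 S289
G01 X122.82 Y158.10 F4048
G01 X122.82 Y96.33
G01 X35.95 Y96.33
G01 X35.95 Y158.10
M5
G00 X173.53 Y75.41
M4 S289
G01 X190.55 Y53.66 F4048
G01 X109.87 Y33.34
G01 X25.77 Y84.67
G01 X7.97 Y154.54
M5
G00 X63.29 Y83.11
M4 S662
G01 X54.00 Y136.33 F2032
G01 X189.72 Y88.76
G01 X47.30 Y40.71
M5
G00 X0.00 Y0.00

viewBox `0 0 200.45 183.75` with mm width/height → 1 unit = 1 mm. Flip: y_m = 183.75 − y_svg.

**Shape 1** — `<path>` rectangle, stroke `#ff8800` → engrave (S289, F4048). Machine vertices: (35.95,158.10) → (122.82,158.10) → (122.82,96.33) → (35.95,96.33) → (35.95,158.10). Closed: final G1 returns to the first vertex.

**Shape 2** — `<polyline>` open polyline, stroke `#ff8800` → engrave (S289, F4048). Machine vertices: (173.53,75.41) → (190.55,53.66) → (109.87,33.34) → (25.77,84.67) → (7.97,154.54). Open path.

**Shape 3** — `<path>` open polyline, stroke `#0000ff` → score (S662, F2032). Machine vertices: (63.29,83.11) → (54.00,136.33) → (189.72,88.76) → (47.30,40.71). Open path.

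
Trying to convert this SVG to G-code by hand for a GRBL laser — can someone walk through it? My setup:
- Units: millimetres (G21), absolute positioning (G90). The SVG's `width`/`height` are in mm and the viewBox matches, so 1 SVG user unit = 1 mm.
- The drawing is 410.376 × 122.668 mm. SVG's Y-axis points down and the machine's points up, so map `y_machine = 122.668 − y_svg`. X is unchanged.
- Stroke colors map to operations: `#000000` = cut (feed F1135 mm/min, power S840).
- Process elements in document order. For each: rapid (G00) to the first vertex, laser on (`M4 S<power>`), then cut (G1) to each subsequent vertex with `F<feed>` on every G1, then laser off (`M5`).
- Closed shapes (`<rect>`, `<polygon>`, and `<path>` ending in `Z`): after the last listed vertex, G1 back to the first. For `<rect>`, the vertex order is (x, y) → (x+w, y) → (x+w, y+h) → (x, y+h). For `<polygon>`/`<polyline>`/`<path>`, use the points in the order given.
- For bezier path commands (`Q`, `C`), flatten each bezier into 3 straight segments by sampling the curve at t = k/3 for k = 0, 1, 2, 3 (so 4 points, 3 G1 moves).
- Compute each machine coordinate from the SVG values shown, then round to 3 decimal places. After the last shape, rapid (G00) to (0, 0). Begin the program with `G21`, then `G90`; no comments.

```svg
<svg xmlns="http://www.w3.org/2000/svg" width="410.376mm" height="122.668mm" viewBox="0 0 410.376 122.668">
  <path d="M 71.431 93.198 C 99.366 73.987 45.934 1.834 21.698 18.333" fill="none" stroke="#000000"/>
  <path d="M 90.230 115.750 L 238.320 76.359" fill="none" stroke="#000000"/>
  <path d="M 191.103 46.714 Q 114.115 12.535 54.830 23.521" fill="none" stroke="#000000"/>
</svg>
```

viewBox `0 0 410.376 122.668` with mm width/height → 1 unit = 1 mm. Flip: y_m = 122.668 − y_svg.

**Shape 1** — `<path>` cubic bezier, stroke `#000000` → cut (S840, F1135). Control points (SVG): P0=(71.431,93.198), P1=(99.366,73.987), P2=(45.934,1.834), P3=(21.698,18.333); sampled at t=k/3. Machine vertices: (71.431,29.470) → (76.339,61.084) → (51.571,96.528) → (21.698,104.335). Open path.

**Shape 2** — `<path>` line segment, stroke `#000000` → cut (S840, F1135). Machine vertices: (90.230,6.918) → (238.320,46.309). Open path.

**Shape 3** — `<path>` quadratic bezier, stroke `#000000` → cut (S840, F1135). Control points (SVG): P0=(191.103,46.714), P1=(114.115,12.535), P2=(54.830,23.521); sampled at t=k/3. Machine vertices: (191.103,75.954) → (141.745,93.722) → (96.320,101.453) → (54.830,99.147). Open path.

G21
G90
G00 X71.431 Y29.470
M4 S840
G1 X76.339 Y61.084 F1135
G1 X51.571 Y96.528 F1135
G1 X21.698 Y104.335 F1135
M5
G00 X90.230 Y6.918
M4 S840
G1 X238.320 Y46.309 F1135
M5
G00 X191.103 Y75.954
M4 S840
G1 X141.745 Y93.722 F1135
G1 X96.320 Y101.453 F1135
G1 X54.830 Y99.147 F1135
M5
G00 X0.000 Y0.000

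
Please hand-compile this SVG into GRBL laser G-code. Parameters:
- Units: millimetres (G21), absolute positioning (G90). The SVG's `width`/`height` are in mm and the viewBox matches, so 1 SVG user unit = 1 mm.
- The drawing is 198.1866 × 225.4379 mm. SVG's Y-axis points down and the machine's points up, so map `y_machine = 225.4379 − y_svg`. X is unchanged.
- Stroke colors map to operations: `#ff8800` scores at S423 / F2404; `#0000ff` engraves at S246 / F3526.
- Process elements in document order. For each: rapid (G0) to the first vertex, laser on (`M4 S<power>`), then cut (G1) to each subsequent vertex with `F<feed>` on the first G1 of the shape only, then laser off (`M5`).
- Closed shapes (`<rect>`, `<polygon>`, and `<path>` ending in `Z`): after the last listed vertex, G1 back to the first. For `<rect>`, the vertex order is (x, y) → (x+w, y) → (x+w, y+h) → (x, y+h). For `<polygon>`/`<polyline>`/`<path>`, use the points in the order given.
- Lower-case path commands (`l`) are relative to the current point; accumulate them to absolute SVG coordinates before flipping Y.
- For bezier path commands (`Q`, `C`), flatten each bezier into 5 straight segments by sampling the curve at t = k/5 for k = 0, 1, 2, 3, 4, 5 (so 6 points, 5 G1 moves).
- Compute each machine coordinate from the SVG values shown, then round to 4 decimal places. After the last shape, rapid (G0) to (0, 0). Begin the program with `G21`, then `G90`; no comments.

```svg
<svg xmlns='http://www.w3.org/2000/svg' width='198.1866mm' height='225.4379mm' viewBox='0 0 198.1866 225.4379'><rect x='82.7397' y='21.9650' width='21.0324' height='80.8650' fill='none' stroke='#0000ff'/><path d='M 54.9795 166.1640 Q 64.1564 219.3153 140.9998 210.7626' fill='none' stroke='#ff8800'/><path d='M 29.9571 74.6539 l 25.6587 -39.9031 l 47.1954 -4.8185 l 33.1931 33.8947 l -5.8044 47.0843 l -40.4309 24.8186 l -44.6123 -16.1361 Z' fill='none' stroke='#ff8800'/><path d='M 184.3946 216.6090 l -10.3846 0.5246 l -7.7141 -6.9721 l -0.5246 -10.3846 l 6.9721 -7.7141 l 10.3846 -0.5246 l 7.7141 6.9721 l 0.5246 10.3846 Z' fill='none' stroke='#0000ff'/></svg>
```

viewBox `0 0 198.1866 225.4379` with mm width/height → 1 unit = 1 mm. Flip: y_m = 225.4379 − y_svg.

**Shape 1** — `<rect>` rectangle, stroke `#0000ff` → engrave (S246, F3526). Machine vertices: (82.7397,203.4729) → (103.7721,203.4729) → (103.7721,122.6079) → (82.7397,122.6079) → (82.7397,203.4729). Closed: final G1 returns to the first vertex.

**Shape 2** — `<path>` quadratic bezier, stroke `#ff8800` → score (S423, F2404). Control points (SVG): P0=(54.9795,166.1640), P1=(64.1564,219.3153), P2=(140.9998,210.7626); sampled at t=k/5. Machine vertices: (54.9795,59.2739) → (61.3569,40.4815) → (73.1477,26.6255) → (90.3517,17.7058) → (112.9691,13.7224) → (140.9998,14.6753). Open path.

**Shape 3** — `<path>` regular polygon, stroke `#ff8800` → score (S423, F2404). Machine vertices: (29.9571,150.7840) → (55.6158,190.6871) → (102.8112,195.5056) → (136.0043,161.6109) → (130.1999,114.5266) → (89.7690,89.7080) → (45.1567,105.8441) → (29.9571,150.7840). Closed: final G1 returns to the first vertex.

**Shape 4** — `<path>` regular polygon, stroke `#0000ff` → engrave (S246, F3526). Machine vertices: (184.3946,8.8289) → (174.0100,8.3043) → (166.2959,15.2764) → (165.7713,25.6610) → (172.7434,33.3751) → (183.1280,33.8997) → (190.8421,26.9276) → (191.3667,16.5430) → (184.3946,8.8289). Closed: final G1 returns to the first vertex.

G21
G90
G0 X82.7397 Y203.4729
M4 S246
G1 X103.7721 Y203.4729 F3526
G1 X103.7721 Y122.6079
G1 X82.7397 Y122.6079
G1 X82.7397 Y203.4729
M5
G0 X54.9795 Y59.2739
M4 S423
G1 X61.3569 Y40.4815 F2404
G1 X73.1477 Y26.6255
G1 X90.3517 Y17.7058
G1 X112.9691 Y13.7224
G1 X140.9998 Y14.6753
M5
G0 X29.9571 Y150.7840
M4 S423
G1 X55.6158 Y190.6871 F2404
G1 X102.8112 Y195.5056
G1 X136.0043 Y161.6109
G1 X130.1999 Y114.5266
G1 X89.7690 Y89.7080
G1 X45.1567 Y105.8441
G1 X29.9571 Y150.7840
M5
G0 X184.3946 Y8.8289
M4 S246
G1 X174.0100 Y8.3043 F3526
G1 X166.2959 Y15.2764
G1 X165.7713 Y25.6610
G1 X172.7434 Y33.3751
G1 X183.1280 Y33.8997
G1 X190.8421 Y26.9276
G1 X191.3667 Y16.5430
G1 X184.3946 Y8.8289
M5
G0 X0.0000 Y0.0000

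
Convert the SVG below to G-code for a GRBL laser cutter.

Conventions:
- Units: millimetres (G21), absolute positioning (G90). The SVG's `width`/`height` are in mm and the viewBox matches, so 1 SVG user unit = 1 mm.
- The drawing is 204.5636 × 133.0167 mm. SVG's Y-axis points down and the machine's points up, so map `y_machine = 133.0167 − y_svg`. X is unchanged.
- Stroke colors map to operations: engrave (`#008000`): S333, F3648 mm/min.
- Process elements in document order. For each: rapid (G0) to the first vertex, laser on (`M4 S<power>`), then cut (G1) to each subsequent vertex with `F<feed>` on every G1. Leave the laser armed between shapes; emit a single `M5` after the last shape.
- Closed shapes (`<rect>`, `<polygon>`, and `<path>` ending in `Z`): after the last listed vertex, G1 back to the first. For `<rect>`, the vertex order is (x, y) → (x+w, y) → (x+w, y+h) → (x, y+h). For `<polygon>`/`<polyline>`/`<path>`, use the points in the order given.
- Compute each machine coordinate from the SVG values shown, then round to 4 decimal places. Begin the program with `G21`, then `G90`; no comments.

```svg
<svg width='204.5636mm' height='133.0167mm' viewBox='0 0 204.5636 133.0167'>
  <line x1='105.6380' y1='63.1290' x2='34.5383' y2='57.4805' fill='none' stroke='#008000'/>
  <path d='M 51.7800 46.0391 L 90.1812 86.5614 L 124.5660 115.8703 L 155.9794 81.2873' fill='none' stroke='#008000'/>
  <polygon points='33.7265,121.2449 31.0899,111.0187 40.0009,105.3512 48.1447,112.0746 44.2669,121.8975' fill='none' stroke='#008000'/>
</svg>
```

G21
G90
G0 X105.6380 Y69.8877
M4 S333
G1 X34.5383 Y75.5362 F3648
G0 X51.7800 Y86.9776
M4 S333
G1 X90.1812 Y46.4553 F3648
G1 X124.5660 Y17.1464 F3648
G1 X155.9794 Y51.7294 F3648
G0 X33.7265 Y11.7718
M4 S333
G1 X31.0899 Y21.9980 F3648
G1 X40.0009 Y27.6655 F3648
G1 X48.1447 Y20.9421 F3648
G1 X44.2669 Y11.1192 F3648
G1 X33.7265 Y11.7718 F3648
M5

1 u = 1 mm; y_m = 133.0167 − y.

[1] `<line>` line segment, #008000→engrave S333 F3648: (105.6380,69.8877) → (34.5383,75.5362)

[2] `<path>` open polyline, #008000→engrave S333 F3648: (51.7800,86.9776) → (90.1812,46.4553) → (124.5660,17.1464) → (155.9794,51.7294)

[3] `<polygon>` regular polygon, #008000→engrave S333 F3648: (33.7265,11.7718) → (31.0899,21.9980) → (40.0009,27.6655) → (48.1447,20.9421) → (44.2669,11.1192) → (33.7265,11.7718) (closed)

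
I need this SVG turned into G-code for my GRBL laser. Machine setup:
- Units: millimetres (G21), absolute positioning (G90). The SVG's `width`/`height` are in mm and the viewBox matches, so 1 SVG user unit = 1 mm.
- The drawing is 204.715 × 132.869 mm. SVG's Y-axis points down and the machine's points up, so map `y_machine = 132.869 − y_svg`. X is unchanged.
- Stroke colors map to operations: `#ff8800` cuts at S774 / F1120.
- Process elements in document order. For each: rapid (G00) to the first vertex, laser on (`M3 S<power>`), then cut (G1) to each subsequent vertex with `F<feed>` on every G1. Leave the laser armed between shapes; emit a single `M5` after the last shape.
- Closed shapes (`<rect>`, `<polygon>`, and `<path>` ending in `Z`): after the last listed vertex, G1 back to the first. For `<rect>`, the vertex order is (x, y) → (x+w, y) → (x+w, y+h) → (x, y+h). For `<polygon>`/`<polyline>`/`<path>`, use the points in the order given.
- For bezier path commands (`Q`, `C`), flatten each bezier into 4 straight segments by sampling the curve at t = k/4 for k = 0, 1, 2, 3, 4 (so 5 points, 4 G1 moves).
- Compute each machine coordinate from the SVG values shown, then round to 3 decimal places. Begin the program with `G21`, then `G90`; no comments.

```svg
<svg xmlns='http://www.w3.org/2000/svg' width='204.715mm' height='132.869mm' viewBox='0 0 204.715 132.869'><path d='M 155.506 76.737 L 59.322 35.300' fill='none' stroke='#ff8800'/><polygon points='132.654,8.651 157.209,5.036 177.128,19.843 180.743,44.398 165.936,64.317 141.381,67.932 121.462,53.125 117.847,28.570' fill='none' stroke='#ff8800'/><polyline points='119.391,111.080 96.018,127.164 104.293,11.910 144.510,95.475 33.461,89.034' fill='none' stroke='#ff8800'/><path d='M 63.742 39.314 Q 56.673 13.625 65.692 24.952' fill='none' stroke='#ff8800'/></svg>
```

Since the viewBox matches the mm dimensions, user units are millimetres directly. The only transform is the Y-flip y_m = 132.869 − y_svg.

Shape 1 is a line segment drawn with `<path>`. Its stroke #ff8800 means cut at S774, F1120. After flipping Y the toolpath is (155.506,56.132) → (59.322,97.569).

Shape 2 is a regular polygon drawn with `<polygon>`. Its stroke #ff8800 means cut at S774, F1120. After flipping Y the toolpath is (132.654,124.218) → (157.209,127.833) → (177.128,113.026) → (180.743,88.471) → (165.936,68.552) → (141.381,64.937) → (121.462,79.744) → (117.847,104.299) → (132.654,124.218), returning to the start.

Shape 3 is a open polyline drawn with `<polyline>`. Its stroke #ff8800 means cut at S774, F1120. After flipping Y the toolpath is (119.391,21.789) → (96.018,5.705) → (104.293,120.959) → (144.510,37.394) → (33.461,43.835).

Shape 4 is a quadratic bezier drawn with `<path>`. Its stroke #ff8800 means cut at S774, F1120. After flipping Y the toolpath is (63.742,93.555) → (61.213,104.086) → (60.695,109.990) → (62.188,111.267) → (65.692,107.917).

G21
G90
G00 X155.506 Y56.132
M3 S774
G1 X59.322 Y97.569 F1120
G00 X132.654 Y124.218
M3 S774
G1 X157.209 Y127.833 F1120
G1 X177.128 Y113.026 F1120
G1 X180.743 Y88.471 F1120
G1 X165.936 Y68.552 F1120
G1 X141.381 Y64.937 F1120
G1 X121.462 Y79.744 F1120
G1 X117.847 Y104.299 F1120
G1 X132.654 Y124.218 F1120
G00 X119.391 Y21.789
M3 S774
G1 X96.018 Y5.705 F1120
G1 X104.293 Y120.959 F1120
G1 X144.510 Y37.394 F1120
G1 X33.461 Y43.835 F1120
G00 X63.742 Y93.555
M3 S774
G1 X61.213 Y104.086 F1120
G1 X60.695 Y109.990 F1120
G1 X62.188 Y111.267 F1120
G1 X65.692 Y107.917 F1120
M5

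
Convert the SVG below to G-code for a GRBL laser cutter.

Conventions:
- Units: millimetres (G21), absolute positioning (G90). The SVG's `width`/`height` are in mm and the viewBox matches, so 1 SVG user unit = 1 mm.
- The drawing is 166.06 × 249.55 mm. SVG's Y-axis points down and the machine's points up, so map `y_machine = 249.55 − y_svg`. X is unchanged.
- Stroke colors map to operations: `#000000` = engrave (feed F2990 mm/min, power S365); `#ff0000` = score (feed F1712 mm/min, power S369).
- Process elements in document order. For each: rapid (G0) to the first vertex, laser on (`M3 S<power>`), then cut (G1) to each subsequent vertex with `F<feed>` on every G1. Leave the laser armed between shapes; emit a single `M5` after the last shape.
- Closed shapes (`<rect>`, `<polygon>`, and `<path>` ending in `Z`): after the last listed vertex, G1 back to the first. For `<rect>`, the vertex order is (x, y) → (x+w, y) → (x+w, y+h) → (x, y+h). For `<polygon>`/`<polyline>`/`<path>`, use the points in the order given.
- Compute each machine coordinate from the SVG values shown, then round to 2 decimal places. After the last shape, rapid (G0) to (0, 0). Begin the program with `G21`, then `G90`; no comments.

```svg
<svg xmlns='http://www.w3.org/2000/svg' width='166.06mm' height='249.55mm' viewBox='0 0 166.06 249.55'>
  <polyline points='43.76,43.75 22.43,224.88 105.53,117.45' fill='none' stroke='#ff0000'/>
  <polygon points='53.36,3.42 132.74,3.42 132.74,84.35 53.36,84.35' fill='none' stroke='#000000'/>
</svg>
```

G21
G90
G0 X43.76 Y205.80
M3 S369
G1 X22.43 Y24.67 F1712
G1 X105.53 Y132.10 F1712
G0 X53.36 Y246.13
M3 S365
G1 X132.74 Y246.13 F2990
G1 X132.74 Y165.20 F2990
G1 X53.36 Y165.20 F2990
G1 X53.36 Y246.13 F2990
M5
G0 X0.00 Y0.00

Since the viewBox matches the mm dimensions, user units are millimetres directly. The only transform is the Y-flip y_m = 249.55 − y_svg.

Shape 1 is a open polyline drawn with `<polyline>`. Its stroke #ff0000 means score at S369, F1712. After flipping Y the toolpath is (43.76,205.80) → (22.43,24.67) → (105.53,132.10).

Shape 2 is a rectangle drawn with `<polygon>`. Its stroke #000000 means engrave at S365, F2990. After flipping Y the toolpath is (53.36,246.13) → (132.74,246.13) → (132.74,165.20) → (53.36,165.20) → (53.36,246.13), returning to the start.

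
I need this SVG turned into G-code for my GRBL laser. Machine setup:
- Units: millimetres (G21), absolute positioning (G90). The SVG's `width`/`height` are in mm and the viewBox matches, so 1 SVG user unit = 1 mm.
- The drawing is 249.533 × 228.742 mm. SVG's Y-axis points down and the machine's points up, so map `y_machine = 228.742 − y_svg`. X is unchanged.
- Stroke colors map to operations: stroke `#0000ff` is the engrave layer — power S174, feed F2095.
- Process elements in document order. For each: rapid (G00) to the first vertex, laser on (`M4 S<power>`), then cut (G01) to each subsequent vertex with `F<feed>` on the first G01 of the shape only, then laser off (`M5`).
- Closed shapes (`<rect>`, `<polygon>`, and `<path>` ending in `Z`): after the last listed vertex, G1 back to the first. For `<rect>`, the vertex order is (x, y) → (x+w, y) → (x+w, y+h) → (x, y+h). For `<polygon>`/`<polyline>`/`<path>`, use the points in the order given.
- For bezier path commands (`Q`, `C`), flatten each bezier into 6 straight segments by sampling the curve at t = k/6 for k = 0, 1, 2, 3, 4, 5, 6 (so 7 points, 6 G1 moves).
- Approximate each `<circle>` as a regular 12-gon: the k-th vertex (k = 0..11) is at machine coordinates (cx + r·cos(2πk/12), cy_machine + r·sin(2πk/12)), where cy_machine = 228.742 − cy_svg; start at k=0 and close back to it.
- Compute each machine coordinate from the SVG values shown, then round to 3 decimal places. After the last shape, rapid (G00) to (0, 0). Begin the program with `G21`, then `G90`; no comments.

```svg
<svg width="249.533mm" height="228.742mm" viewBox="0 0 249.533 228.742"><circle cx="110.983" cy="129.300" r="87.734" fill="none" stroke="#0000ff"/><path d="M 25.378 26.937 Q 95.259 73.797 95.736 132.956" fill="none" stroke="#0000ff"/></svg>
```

viewBox `0 0 249.533 228.742` with mm width/height → 1 unit = 1 mm. Flip: y_m = 228.742 − y_svg.

**Shape 1** — `<circle>` circle, stroke `#0000ff` → engrave (S174, F2095). Machine vertices: (198.717,99.442) → (186.963,143.309) → (154.850,175.422) → (110.983,187.176) → (67.116,175.422) → (35.003,143.309) → (23.249,99.442) → (35.003,55.575) → (67.116,23.462) → (110.983,11.708) → (154.850,23.462) → (186.963,55.575) → (198.717,99.442). Closed: final G1 returns to the first vertex.

**Shape 2** — `<path>` quadratic bezier, stroke `#0000ff` → engrave (S174, F2095). Control points (SVG): P0=(25.378,26.937), P1=(95.259,73.797), P2=(95.736,132.956); sampled at t=k/6. Machine vertices: (25.378,201.805) → (46.744,185.843) → (64.254,169.198) → (77.908,151.870) → (87.706,133.859) → (93.649,115.164) → (95.736,95.786). Open path.

G21
G90
G00 X198.717 Y99.442
M4 S174
G01 X186.963 Y143.309 F2095
G01 X154.850 Y175.422
G01 X110.983 Y187.176
G01 X67.116 Y175.422
G01 X35.003 Y143.309
G01 X23.249 Y99.442
G01 X35.003 Y55.575
G01 X67.116 Y23.462
G01 X110.983 Y11.708
G01 X154.850 Y23.462
G01 X186.963 Y55.575
G01 X198.717 Y99.442
M5
G00 X25.378 Y201.805
M4 S174
G01 X46.744 Y185.843 F2095
G01 X64.254 Y169.198
G01 X77.908 Y151.870
G01 X87.706 Y133.859
G01 X93.649 Y115.164
G01 X95.736 Y95.786
M5
G00 X0.000 Y0.000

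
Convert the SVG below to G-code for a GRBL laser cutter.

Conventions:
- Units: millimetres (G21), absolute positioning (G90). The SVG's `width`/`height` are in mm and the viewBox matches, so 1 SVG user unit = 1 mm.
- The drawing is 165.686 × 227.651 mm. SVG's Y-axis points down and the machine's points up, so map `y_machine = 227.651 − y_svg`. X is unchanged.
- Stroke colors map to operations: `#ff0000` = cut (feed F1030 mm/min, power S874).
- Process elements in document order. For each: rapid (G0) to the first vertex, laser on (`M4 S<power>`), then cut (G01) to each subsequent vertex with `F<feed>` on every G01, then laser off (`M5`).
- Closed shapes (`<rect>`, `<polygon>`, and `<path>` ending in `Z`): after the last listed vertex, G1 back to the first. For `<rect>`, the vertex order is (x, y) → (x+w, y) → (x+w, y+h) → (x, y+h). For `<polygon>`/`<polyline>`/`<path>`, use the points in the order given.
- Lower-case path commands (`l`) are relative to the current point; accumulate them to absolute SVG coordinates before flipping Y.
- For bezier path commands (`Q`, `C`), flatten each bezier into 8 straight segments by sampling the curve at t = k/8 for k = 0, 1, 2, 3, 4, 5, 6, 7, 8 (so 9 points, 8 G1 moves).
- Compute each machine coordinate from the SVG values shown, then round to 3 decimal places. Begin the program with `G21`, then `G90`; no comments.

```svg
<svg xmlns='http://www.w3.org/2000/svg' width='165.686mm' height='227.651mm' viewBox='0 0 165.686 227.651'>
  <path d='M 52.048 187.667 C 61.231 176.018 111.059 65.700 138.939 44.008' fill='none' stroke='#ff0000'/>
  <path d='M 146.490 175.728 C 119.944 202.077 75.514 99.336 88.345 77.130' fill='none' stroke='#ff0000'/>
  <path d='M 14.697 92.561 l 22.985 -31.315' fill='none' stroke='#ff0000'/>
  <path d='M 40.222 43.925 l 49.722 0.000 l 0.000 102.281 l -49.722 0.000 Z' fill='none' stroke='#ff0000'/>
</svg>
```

G21
G90
G0 X52.048 Y39.984
M4 S874
G01 X57.275 Y48.612 F1030
G01 X65.578 Y64.295 F1030
G01 X76.225 Y84.838 F1030
G01 X88.482 Y108.047 F1030
G01 X101.615 Y131.727 F1030
G01 X114.892 Y153.683 F1030
G01 X127.577 Y171.720 F1030
G01 X138.939 Y183.643 F1030
M5
G0 X146.490 Y51.923
M4 S874
G01 X135.844 Y47.684 F1030
G01 X124.401 Y53.090 F1030
G01 X113.044 Y65.686 F1030
G01 X102.651 Y83.014 F1030
G01 X94.104 Y102.618 F1030
G01 X88.284 Y122.042 F1030
G01 X86.071 Y138.828 F1030
G01 X88.345 Y150.521 F1030
M5
G0 X14.697 Y135.090
M4 S874
G01 X37.682 Y166.405 F1030
M5
G0 X40.222 Y183.726
M4 S874
G01 X89.944 Y183.726 F1030
G01 X89.944 Y81.445 F1030
G01 X40.222 Y81.445 F1030
G01 X40.222 Y183.726 F1030
M5

Since the viewBox matches the mm dimensions, user units are millimetres directly. The only transform is the Y-flip y_m = 227.651 − y_svg.

Shape 1 is a cubic bezier drawn with `<path>`. Its stroke #ff0000 means cut at S874, F1030. After flipping Y the toolpath is (52.048,39.984) → (57.275,48.612) → (65.578,64.295) → (76.225,84.838) → (88.482,108.047) → (101.615,131.727) → (114.892,153.683) → (127.577,171.720) → (138.939,183.643).

Shape 2 is a cubic bezier drawn with `<path>`. Its stroke #ff0000 means cut at S874, F1030. After flipping Y the toolpath is (146.490,51.923) → (135.844,47.684) → (124.401,53.090) → (113.044,65.686) → (102.651,83.014) → (94.104,102.618) → (88.284,122.042) → (86.071,138.828) → (88.345,150.521).

Shape 3 is a line segment drawn with `<path>`. Its stroke #ff0000 means cut at S874, F1030. After flipping Y the toolpath is (14.697,135.090) → (37.682,166.405).

Shape 4 is a rectangle drawn with `<path>`. Its stroke #ff0000 means cut at S874, F1030. After flipping Y the toolpath is (40.222,183.726) → (89.944,183.726) → (89.944,81.445) → (40.222,81.445) → (40.222,183.726), returning to the start.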